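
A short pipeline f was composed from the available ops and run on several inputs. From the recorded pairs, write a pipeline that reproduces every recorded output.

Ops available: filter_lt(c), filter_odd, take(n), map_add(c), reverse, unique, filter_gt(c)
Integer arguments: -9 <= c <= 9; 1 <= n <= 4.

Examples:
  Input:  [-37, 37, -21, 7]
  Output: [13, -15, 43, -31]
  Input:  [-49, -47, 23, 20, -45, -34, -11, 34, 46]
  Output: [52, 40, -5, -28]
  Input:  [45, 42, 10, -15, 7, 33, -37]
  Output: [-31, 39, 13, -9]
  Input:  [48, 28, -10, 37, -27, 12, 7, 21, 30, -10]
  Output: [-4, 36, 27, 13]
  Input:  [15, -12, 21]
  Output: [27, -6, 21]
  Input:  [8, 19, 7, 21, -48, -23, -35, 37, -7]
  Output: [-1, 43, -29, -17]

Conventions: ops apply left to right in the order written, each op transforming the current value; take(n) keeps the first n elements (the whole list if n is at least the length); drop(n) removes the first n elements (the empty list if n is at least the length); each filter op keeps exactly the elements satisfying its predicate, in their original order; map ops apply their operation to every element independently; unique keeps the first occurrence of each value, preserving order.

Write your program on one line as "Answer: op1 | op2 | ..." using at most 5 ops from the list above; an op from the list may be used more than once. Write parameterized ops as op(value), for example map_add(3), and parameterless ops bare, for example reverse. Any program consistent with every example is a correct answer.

reverse | unique | map_add(6) | take(4)

Check, running the answer program on each example:
  [-37, 37, -21, 7] -> [7, -21, 37, -37] -> [7, -21, 37, -37] -> [13, -15, 43, -31] -> [13, -15, 43, -31]
  [-49, -47, 23, 20, -45, -34, -11, 34, 46] -> [46, 34, -11, -34, -45, 20, 23, -47, -49] -> [46, 34, -11, -34, -45, 20, 23, -47, -49] -> [52, 40, -5, -28, -39, 26, 29, -41, -43] -> [52, 40, -5, -28]
  [45, 42, 10, -15, 7, 33, -37] -> [-37, 33, 7, -15, 10, 42, 45] -> [-37, 33, 7, -15, 10, 42, 45] -> [-31, 39, 13, -9, 16, 48, 51] -> [-31, 39, 13, -9]
  [48, 28, -10, 37, -27, 12, 7, 21, 30, -10] -> [-10, 30, 21, 7, 12, -27, 37, -10, 28, 48] -> [-10, 30, 21, 7, 12, -27, 37, 28, 48] -> [-4, 36, 27, 13, 18, -21, 43, 34, 54] -> [-4, 36, 27, 13]
  [15, -12, 21] -> [21, -12, 15] -> [21, -12, 15] -> [27, -6, 21] -> [27, -6, 21]
  [8, 19, 7, 21, -48, -23, -35, 37, -7] -> [-7, 37, -35, -23, -48, 21, 7, 19, 8] -> [-7, 37, -35, -23, -48, 21, 7, 19, 8] -> [-1, 43, -29, -17, -42, 27, 13, 25, 14] -> [-1, 43, -29, -17]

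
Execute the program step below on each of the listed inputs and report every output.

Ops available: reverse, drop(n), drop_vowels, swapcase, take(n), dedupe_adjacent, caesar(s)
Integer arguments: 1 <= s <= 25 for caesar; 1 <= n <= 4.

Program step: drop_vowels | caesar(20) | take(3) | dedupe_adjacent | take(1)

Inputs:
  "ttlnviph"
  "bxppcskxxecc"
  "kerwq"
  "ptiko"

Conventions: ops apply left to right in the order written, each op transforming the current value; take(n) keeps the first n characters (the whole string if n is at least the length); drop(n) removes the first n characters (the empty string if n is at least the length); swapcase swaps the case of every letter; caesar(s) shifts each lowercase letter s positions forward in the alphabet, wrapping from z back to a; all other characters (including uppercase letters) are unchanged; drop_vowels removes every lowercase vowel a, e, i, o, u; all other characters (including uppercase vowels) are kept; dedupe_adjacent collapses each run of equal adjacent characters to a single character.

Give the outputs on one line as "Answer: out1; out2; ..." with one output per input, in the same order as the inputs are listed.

Execution, op by op:
  "ttlnviph" -> "ttlnvph" -> "nnfhpjb" -> "nnf" -> "nf" -> "n"
  "bxppcskxxecc" -> "bxppcskxxcc" -> "vrjjwmerrww" -> "vrj" -> "vrj" -> "v"
  "kerwq" -> "krwq" -> "elqk" -> "elq" -> "elq" -> "e"
  "ptiko" -> "ptk" -> "jne" -> "jne" -> "jne" -> "j"

"n"; "v"; "e"; "j"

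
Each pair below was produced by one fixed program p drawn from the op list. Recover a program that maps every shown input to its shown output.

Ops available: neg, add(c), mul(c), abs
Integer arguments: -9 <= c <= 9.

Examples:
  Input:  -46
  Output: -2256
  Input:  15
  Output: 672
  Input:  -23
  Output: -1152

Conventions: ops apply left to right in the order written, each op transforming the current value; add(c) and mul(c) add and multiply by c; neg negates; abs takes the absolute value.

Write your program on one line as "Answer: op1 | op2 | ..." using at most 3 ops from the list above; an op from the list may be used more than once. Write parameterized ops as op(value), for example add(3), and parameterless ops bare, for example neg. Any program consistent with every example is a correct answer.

mul(-8) | add(8) | mul(-6)

Check, running the answer program on each example:
  -46 -> 368 -> 376 -> -2256
  15 -> -120 -> -112 -> 672
  -23 -> 184 -> 192 -> -1152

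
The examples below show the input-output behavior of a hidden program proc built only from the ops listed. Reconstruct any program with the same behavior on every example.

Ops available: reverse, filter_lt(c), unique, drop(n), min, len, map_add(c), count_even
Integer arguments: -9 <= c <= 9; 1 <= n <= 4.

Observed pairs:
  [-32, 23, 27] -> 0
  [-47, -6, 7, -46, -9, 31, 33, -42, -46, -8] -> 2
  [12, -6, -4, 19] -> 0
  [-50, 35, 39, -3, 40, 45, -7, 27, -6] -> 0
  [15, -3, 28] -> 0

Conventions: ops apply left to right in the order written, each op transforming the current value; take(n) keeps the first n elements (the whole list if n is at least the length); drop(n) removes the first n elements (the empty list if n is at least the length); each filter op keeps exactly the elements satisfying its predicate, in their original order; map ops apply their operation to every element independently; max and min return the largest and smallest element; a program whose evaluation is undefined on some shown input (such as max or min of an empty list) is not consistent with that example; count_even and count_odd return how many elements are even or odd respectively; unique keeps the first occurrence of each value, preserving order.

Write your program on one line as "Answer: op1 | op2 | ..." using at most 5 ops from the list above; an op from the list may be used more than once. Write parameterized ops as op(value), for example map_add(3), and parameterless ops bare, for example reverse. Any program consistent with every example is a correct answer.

drop(1) | filter_lt(5) | drop(4) | len

Check, running the answer program on each example:
  [-32, 23, 27] -> [23, 27] -> [] -> [] -> 0
  [-47, -6, 7, -46, -9, 31, 33, -42, -46, -8] -> [-6, 7, -46, -9, 31, 33, -42, -46, -8] -> [-6, -46, -9, -42, -46, -8] -> [-46, -8] -> 2
  [12, -6, -4, 19] -> [-6, -4, 19] -> [-6, -4] -> [] -> 0
  [-50, 35, 39, -3, 40, 45, -7, 27, -6] -> [35, 39, -3, 40, 45, -7, 27, -6] -> [-3, -7, -6] -> [] -> 0
  [15, -3, 28] -> [-3, 28] -> [-3] -> [] -> 0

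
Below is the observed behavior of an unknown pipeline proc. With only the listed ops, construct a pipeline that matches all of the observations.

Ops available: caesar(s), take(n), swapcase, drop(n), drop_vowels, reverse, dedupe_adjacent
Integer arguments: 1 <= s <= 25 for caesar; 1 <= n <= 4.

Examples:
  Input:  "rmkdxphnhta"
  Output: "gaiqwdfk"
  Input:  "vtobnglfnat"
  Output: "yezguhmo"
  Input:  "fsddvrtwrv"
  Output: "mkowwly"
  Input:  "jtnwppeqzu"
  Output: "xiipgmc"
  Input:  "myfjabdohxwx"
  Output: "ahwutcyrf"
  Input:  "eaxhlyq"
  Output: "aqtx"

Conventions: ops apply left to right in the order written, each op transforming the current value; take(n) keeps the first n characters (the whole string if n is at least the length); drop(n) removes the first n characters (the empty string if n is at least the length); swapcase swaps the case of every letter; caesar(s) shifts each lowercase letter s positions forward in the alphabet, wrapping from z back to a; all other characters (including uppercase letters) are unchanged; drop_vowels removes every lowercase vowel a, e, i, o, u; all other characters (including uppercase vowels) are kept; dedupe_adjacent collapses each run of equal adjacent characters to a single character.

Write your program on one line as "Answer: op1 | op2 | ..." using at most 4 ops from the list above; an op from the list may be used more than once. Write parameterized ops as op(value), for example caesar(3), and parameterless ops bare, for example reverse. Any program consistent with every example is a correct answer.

reverse | drop(3) | caesar(19)

Check, running the answer program on each example:
  "rmkdxphnhta" -> "athnhpxdkmr" -> "nhpxdkmr" -> "gaiqwdfk"
  "vtobnglfnat" -> "tanflgnbotv" -> "flgnbotv" -> "yezguhmo"
  "fsddvrtwrv" -> "vrwtrvddsf" -> "trvddsf" -> "mkowwly"
  "jtnwppeqzu" -> "uzqeppwntj" -> "eppwntj" -> "xiipgmc"
  "myfjabdohxwx" -> "xwxhodbajfym" -> "hodbajfym" -> "ahwutcyrf"
  "eaxhlyq" -> "qylhxae" -> "hxae" -> "aqtx"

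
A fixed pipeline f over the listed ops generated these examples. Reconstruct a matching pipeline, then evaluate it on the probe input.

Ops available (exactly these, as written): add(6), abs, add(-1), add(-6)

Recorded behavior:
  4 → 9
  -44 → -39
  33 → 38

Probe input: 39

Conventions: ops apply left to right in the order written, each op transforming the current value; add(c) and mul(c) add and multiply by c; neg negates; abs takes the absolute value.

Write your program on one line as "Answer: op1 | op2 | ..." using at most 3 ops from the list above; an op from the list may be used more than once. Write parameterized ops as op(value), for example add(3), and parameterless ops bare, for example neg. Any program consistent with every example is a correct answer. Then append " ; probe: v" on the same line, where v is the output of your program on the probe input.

add(-1) | add(6) ; probe: 44

Check, running the answer program on each example:
  4 -> 3 -> 9
  -44 -> -45 -> -39
  33 -> 32 -> 38
  probe: 39 -> 38 -> 44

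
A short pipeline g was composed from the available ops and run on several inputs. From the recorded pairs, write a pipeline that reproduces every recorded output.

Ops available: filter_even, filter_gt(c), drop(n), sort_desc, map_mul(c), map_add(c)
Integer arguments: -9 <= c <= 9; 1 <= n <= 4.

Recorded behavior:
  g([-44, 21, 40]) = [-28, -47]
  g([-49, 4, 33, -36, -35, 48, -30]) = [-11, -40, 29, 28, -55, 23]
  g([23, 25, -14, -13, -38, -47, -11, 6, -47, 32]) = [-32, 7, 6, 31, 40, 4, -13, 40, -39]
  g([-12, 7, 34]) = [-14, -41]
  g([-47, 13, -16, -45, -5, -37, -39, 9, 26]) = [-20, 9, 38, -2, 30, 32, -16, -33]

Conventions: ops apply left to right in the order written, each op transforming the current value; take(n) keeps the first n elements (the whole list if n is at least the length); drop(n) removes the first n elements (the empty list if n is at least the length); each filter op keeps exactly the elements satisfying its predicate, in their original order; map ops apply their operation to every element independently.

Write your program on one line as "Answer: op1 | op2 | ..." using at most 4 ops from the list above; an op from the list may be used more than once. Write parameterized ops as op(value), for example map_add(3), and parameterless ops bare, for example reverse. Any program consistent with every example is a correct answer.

map_add(7) | map_mul(-1) | drop(1)

Check, running the answer program on each example:
  [-44, 21, 40] -> [-37, 28, 47] -> [37, -28, -47] -> [-28, -47]
  [-49, 4, 33, -36, -35, 48, -30] -> [-42, 11, 40, -29, -28, 55, -23] -> [42, -11, -40, 29, 28, -55, 23] -> [-11, -40, 29, 28, -55, 23]
  [23, 25, -14, -13, -38, -47, -11, 6, -47, 32] -> [30, 32, -7, -6, -31, -40, -4, 13, -40, 39] -> [-30, -32, 7, 6, 31, 40, 4, -13, 40, -39] -> [-32, 7, 6, 31, 40, 4, -13, 40, -39]
  [-12, 7, 34] -> [-5, 14, 41] -> [5, -14, -41] -> [-14, -41]
  [-47, 13, -16, -45, -5, -37, -39, 9, 26] -> [-40, 20, -9, -38, 2, -30, -32, 16, 33] -> [40, -20, 9, 38, -2, 30, 32, -16, -33] -> [-20, 9, 38, -2, 30, 32, -16, -33]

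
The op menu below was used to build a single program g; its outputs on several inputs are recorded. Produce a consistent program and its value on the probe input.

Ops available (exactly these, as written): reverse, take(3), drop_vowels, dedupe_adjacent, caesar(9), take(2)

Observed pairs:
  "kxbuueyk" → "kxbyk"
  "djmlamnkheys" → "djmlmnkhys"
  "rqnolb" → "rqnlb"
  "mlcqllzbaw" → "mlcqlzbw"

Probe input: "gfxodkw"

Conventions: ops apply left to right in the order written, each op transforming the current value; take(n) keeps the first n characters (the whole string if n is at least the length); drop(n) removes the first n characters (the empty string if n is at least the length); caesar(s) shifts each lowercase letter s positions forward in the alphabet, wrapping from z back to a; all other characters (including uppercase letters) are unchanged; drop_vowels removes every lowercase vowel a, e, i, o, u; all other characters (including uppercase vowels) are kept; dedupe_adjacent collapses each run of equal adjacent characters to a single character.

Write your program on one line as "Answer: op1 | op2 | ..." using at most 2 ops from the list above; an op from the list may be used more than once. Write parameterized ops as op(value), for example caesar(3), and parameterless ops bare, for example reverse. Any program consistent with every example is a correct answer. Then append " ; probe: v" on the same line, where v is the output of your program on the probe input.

dedupe_adjacent | drop_vowels ; probe: "gfxdkw"

Check, running the answer program on each example:
  "kxbuueyk" -> "kxbueyk" -> "kxbyk"
  "djmlamnkheys" -> "djmlamnkheys" -> "djmlmnkhys"
  "rqnolb" -> "rqnolb" -> "rqnlb"
  "mlcqllzbaw" -> "mlcqlzbaw" -> "mlcqlzbw"
  probe: "gfxodkw" -> "gfxodkw" -> "gfxdkw"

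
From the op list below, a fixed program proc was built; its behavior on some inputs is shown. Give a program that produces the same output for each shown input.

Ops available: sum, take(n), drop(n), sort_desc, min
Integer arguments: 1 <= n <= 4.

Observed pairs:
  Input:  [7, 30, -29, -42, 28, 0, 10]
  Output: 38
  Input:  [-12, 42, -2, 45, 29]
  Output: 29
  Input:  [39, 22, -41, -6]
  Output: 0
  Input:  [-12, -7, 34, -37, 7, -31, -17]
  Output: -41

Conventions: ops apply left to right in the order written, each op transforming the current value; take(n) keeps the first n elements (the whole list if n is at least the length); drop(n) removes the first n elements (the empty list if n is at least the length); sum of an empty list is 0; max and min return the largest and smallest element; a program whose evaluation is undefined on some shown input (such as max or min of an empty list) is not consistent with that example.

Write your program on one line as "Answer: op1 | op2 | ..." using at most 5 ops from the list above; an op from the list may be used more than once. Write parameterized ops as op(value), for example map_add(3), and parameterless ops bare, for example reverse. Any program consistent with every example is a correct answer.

drop(1) | drop(3) | sort_desc | sum

Check, running the answer program on each example:
  [7, 30, -29, -42, 28, 0, 10] -> [30, -29, -42, 28, 0, 10] -> [28, 0, 10] -> [28, 10, 0] -> 38
  [-12, 42, -2, 45, 29] -> [42, -2, 45, 29] -> [29] -> [29] -> 29
  [39, 22, -41, -6] -> [22, -41, -6] -> [] -> [] -> 0
  [-12, -7, 34, -37, 7, -31, -17] -> [-7, 34, -37, 7, -31, -17] -> [7, -31, -17] -> [7, -17, -31] -> -41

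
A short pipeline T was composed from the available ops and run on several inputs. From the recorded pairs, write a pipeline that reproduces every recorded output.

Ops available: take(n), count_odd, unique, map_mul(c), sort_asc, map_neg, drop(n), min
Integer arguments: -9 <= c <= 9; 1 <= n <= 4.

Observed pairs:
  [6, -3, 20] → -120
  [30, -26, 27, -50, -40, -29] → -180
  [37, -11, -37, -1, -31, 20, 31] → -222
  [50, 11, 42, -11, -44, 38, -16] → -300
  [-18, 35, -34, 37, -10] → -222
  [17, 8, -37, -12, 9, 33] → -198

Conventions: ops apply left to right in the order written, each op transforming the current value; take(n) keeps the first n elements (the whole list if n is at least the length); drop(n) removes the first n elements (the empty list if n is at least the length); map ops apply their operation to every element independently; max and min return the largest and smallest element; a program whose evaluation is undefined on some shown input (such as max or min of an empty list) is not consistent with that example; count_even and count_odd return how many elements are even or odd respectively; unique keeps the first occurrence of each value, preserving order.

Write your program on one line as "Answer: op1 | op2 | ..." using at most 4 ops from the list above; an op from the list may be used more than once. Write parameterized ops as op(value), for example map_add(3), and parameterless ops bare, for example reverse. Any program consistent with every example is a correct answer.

map_mul(-6) | sort_asc | min

Check, running the answer program on each example:
  [6, -3, 20] -> [-36, 18, -120] -> [-120, -36, 18] -> -120
  [30, -26, 27, -50, -40, -29] -> [-180, 156, -162, 300, 240, 174] -> [-180, -162, 156, 174, 240, 300] -> -180
  [37, -11, -37, -1, -31, 20, 31] -> [-222, 66, 222, 6, 186, -120, -186] -> [-222, -186, -120, 6, 66, 186, 222] -> -222
  [50, 11, 42, -11, -44, 38, -16] -> [-300, -66, -252, 66, 264, -228, 96] -> [-300, -252, -228, -66, 66, 96, 264] -> -300
  [-18, 35, -34, 37, -10] -> [108, -210, 204, -222, 60] -> [-222, -210, 60, 108, 204] -> -222
  [17, 8, -37, -12, 9, 33] -> [-102, -48, 222, 72, -54, -198] -> [-198, -102, -54, -48, 72, 222] -> -198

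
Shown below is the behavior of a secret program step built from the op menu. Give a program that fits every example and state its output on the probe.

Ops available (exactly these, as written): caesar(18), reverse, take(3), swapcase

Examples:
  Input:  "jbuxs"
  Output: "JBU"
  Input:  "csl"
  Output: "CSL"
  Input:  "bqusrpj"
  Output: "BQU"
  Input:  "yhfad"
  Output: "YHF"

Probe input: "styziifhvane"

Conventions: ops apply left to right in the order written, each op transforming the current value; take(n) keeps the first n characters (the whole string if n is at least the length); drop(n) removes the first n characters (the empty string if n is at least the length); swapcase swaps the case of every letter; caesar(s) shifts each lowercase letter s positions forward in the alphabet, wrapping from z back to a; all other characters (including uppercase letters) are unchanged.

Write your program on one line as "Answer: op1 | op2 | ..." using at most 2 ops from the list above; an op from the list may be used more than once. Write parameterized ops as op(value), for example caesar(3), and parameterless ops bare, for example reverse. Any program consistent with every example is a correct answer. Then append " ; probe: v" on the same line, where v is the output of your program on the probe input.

swapcase | take(3) ; probe: "STY"

Check, running the answer program on each example:
  "jbuxs" -> "JBUXS" -> "JBU"
  "csl" -> "CSL" -> "CSL"
  "bqusrpj" -> "BQUSRPJ" -> "BQU"
  "yhfad" -> "YHFAD" -> "YHF"
  probe: "styziifhvane" -> "STYZIIFHVANE" -> "STY"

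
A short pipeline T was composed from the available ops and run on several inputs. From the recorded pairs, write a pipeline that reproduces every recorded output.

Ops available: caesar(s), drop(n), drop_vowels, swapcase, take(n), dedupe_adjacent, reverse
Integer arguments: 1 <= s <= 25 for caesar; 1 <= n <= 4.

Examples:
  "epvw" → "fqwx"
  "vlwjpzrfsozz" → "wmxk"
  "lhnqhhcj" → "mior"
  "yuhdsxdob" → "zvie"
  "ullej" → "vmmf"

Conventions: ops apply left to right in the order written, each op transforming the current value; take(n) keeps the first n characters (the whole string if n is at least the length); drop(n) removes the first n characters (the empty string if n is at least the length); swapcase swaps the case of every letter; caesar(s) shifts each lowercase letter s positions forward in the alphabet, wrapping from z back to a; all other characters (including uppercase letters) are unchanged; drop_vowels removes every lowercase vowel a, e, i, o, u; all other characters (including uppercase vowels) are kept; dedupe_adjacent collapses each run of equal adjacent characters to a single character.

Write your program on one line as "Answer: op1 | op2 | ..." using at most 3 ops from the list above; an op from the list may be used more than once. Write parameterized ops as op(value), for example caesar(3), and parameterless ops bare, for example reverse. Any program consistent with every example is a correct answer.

caesar(1) | take(4)

Check, running the answer program on each example:
  "epvw" -> "fqwx" -> "fqwx"
  "vlwjpzrfsozz" -> "wmxkqasgtpaa" -> "wmxk"
  "lhnqhhcj" -> "mioriidk" -> "mior"
  "yuhdsxdob" -> "zvietyepc" -> "zvie"
  "ullej" -> "vmmfk" -> "vmmf"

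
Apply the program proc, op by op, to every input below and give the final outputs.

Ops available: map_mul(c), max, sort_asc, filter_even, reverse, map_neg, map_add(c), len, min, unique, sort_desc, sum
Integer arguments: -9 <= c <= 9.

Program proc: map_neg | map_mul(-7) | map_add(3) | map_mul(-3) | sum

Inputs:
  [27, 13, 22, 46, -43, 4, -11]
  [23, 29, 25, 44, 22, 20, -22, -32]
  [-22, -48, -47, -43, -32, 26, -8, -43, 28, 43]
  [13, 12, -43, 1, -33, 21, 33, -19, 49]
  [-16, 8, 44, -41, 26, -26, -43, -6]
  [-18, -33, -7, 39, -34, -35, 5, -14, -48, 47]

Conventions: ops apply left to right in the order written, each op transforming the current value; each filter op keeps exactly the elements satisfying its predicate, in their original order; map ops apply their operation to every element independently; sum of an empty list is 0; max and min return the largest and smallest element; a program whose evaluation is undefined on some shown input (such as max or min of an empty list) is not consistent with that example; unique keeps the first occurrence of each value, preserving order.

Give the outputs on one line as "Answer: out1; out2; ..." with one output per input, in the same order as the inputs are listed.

-1281; -2361; 2976; -795; 1062; 1968

Execution, op by op:
  [27, 13, 22, 46, -43, 4, -11] -> [-27, -13, -22, -46, 43, -4, 11] -> [189, 91, 154, 322, -301, 28, -77] -> [192, 94, 157, 325, -298, 31, -74] -> [-576, -282, -471, -975, 894, -93, 222] -> -1281
  [23, 29, 25, 44, 22, 20, -22, -32] -> [-23, -29, -25, -44, -22, -20, 22, 32] -> [161, 203, 175, 308, 154, 140, -154, -224] -> [164, 206, 178, 311, 157, 143, -151, -221] -> [-492, -618, -534, -933, -471, -429, 453, 663] -> -2361
  [-22, -48, -47, -43, -32, 26, -8, -43, 28, 43] -> [22, 48, 47, 43, 32, -26, 8, 43, -28, -43] -> [-154, -336, -329, -301, -224, 182, -56, -301, 196, 301] -> [-151, -333, -326, -298, -221, 185, -53, -298, 199, 304] -> [453, 999, 978, 894, 663, -555, 159, 894, -597, -912] -> 2976
  [13, 12, -43, 1, -33, 21, 33, -19, 49] -> [-13, -12, 43, -1, 33, -21, -33, 19, -49] -> [91, 84, -301, 7, -231, 147, 231, -133, 343] -> [94, 87, -298, 10, -228, 150, 234, -130, 346] -> [-282, -261, 894, -30, 684, -450, -702, 390, -1038] -> -795
  [-16, 8, 44, -41, 26, -26, -43, -6] -> [16, -8, -44, 41, -26, 26, 43, 6] -> [-112, 56, 308, -287, 182, -182, -301, -42] -> [-109, 59, 311, -284, 185, -179, -298, -39] -> [327, -177, -933, 852, -555, 537, 894, 117] -> 1062
  [-18, -33, -7, 39, -34, -35, 5, -14, -48, 47] -> [18, 33, 7, -39, 34, 35, -5, 14, 48, -47] -> [-126, -231, -49, 273, -238, -245, 35, -98, -336, 329] -> [-123, -228, -46, 276, -235, -242, 38, -95, -333, 332] -> [369, 684, 138, -828, 705, 726, -114, 285, 999, -996] -> 1968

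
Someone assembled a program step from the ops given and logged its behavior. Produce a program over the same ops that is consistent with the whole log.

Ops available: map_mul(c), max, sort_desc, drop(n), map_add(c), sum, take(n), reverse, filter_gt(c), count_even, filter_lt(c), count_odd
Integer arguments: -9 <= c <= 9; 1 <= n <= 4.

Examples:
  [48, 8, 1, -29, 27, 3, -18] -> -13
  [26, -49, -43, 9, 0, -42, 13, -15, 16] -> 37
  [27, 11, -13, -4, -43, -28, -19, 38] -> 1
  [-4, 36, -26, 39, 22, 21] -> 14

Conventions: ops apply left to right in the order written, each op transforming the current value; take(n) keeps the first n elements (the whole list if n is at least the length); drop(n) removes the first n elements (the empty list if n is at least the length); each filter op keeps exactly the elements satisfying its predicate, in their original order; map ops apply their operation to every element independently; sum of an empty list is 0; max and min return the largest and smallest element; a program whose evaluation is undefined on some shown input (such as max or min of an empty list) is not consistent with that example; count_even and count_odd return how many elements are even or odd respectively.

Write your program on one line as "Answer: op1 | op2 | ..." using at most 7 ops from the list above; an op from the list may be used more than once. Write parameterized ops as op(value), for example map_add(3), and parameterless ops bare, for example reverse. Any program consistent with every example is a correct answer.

map_add(-3) | map_add(9) | map_add(6) | take(3) | map_mul(-1) | max

Check, running the answer program on each example:
  [48, 8, 1, -29, 27, 3, -18] -> [45, 5, -2, -32, 24, 0, -21] -> [54, 14, 7, -23, 33, 9, -12] -> [60, 20, 13, -17, 39, 15, -6] -> [60, 20, 13] -> [-60, -20, -13] -> -13
  [26, -49, -43, 9, 0, -42, 13, -15, 16] -> [23, -52, -46, 6, -3, -45, 10, -18, 13] -> [32, -43, -37, 15, 6, -36, 19, -9, 22] -> [38, -37, -31, 21, 12, -30, 25, -3, 28] -> [38, -37, -31] -> [-38, 37, 31] -> 37
  [27, 11, -13, -4, -43, -28, -19, 38] -> [24, 8, -16, -7, -46, -31, -22, 35] -> [33, 17, -7, 2, -37, -22, -13, 44] -> [39, 23, -1, 8, -31, -16, -7, 50] -> [39, 23, -1] -> [-39, -23, 1] -> 1
  [-4, 36, -26, 39, 22, 21] -> [-7, 33, -29, 36, 19, 18] -> [2, 42, -20, 45, 28, 27] -> [8, 48, -14, 51, 34, 33] -> [8, 48, -14] -> [-8, -48, 14] -> 14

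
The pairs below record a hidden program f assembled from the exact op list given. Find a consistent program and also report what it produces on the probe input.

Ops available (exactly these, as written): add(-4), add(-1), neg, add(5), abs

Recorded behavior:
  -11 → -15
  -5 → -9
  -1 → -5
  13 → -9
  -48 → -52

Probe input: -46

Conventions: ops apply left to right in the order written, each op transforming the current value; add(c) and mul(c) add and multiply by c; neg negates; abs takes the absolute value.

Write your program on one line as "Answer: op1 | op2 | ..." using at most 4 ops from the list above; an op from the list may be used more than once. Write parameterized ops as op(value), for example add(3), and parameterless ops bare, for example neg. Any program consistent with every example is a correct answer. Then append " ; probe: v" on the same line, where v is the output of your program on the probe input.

add(-4) | abs | neg ; probe: -50

Check, running the answer program on each example:
  -11 -> -15 -> 15 -> -15
  -5 -> -9 -> 9 -> -9
  -1 -> -5 -> 5 -> -5
  13 -> 9 -> 9 -> -9
  -48 -> -52 -> 52 -> -52
  probe: -46 -> -50 -> 50 -> -50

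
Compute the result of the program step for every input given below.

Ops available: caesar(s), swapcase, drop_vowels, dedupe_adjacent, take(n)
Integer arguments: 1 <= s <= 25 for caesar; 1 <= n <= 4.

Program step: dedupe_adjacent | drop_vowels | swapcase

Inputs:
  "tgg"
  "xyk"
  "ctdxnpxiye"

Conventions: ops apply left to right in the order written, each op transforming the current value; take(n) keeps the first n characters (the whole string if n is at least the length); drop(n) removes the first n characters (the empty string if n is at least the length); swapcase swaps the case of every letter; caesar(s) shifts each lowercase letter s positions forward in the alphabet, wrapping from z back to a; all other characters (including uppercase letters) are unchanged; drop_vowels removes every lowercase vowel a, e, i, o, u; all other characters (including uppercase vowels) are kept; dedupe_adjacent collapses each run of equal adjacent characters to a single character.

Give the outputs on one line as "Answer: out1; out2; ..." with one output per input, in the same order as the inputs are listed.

"TG"; "XYK"; "CTDXNPXY"

Execution, op by op:
  "tgg" -> "tg" -> "tg" -> "TG"
  "xyk" -> "xyk" -> "xyk" -> "XYK"
  "ctdxnpxiye" -> "ctdxnpxiye" -> "ctdxnpxy" -> "CTDXNPXY"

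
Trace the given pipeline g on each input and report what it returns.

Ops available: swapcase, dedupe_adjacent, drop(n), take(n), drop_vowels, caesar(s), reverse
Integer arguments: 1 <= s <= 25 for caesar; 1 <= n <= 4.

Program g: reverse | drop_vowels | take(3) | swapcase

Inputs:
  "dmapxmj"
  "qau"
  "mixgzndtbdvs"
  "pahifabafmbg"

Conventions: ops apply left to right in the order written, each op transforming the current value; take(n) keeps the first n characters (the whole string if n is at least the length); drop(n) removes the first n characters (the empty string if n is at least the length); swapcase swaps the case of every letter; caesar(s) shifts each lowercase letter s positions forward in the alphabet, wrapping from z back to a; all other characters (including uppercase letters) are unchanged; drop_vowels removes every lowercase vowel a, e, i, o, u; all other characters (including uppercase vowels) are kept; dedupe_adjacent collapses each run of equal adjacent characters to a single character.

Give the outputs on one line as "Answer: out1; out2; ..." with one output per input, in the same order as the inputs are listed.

Execution, op by op:
  "dmapxmj" -> "jmxpamd" -> "jmxpmd" -> "jmx" -> "JMX"
  "qau" -> "uaq" -> "q" -> "q" -> "Q"
  "mixgzndtbdvs" -> "svdbtdnzgxim" -> "svdbtdnzgxm" -> "svd" -> "SVD"
  "pahifabafmbg" -> "gbmfabafihap" -> "gbmfbfhp" -> "gbm" -> "GBM"

"JMX"; "Q"; "SVD"; "GBM"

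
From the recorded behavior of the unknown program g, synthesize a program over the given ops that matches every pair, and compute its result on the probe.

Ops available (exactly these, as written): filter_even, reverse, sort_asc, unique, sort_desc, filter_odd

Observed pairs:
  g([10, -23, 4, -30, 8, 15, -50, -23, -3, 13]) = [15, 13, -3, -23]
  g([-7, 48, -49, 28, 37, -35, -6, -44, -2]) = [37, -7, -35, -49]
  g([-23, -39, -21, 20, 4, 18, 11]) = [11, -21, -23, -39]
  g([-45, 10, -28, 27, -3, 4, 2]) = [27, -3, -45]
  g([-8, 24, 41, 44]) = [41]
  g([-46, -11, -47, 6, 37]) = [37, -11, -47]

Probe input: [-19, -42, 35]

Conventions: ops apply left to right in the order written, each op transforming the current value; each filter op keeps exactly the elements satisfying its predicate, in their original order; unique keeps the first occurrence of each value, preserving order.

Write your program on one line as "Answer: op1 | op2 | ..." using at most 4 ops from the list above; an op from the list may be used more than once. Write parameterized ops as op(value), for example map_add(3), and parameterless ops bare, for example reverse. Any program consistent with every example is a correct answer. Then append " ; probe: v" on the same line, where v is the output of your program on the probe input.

unique | filter_odd | sort_desc ; probe: [35, -19]

Check, running the answer program on each example:
  [10, -23, 4, -30, 8, 15, -50, -23, -3, 13] -> [10, -23, 4, -30, 8, 15, -50, -3, 13] -> [-23, 15, -3, 13] -> [15, 13, -3, -23]
  [-7, 48, -49, 28, 37, -35, -6, -44, -2] -> [-7, 48, -49, 28, 37, -35, -6, -44, -2] -> [-7, -49, 37, -35] -> [37, -7, -35, -49]
  [-23, -39, -21, 20, 4, 18, 11] -> [-23, -39, -21, 20, 4, 18, 11] -> [-23, -39, -21, 11] -> [11, -21, -23, -39]
  [-45, 10, -28, 27, -3, 4, 2] -> [-45, 10, -28, 27, -3, 4, 2] -> [-45, 27, -3] -> [27, -3, -45]
  [-8, 24, 41, 44] -> [-8, 24, 41, 44] -> [41] -> [41]
  [-46, -11, -47, 6, 37] -> [-46, -11, -47, 6, 37] -> [-11, -47, 37] -> [37, -11, -47]
  probe: [-19, -42, 35] -> [-19, -42, 35] -> [-19, 35] -> [35, -19]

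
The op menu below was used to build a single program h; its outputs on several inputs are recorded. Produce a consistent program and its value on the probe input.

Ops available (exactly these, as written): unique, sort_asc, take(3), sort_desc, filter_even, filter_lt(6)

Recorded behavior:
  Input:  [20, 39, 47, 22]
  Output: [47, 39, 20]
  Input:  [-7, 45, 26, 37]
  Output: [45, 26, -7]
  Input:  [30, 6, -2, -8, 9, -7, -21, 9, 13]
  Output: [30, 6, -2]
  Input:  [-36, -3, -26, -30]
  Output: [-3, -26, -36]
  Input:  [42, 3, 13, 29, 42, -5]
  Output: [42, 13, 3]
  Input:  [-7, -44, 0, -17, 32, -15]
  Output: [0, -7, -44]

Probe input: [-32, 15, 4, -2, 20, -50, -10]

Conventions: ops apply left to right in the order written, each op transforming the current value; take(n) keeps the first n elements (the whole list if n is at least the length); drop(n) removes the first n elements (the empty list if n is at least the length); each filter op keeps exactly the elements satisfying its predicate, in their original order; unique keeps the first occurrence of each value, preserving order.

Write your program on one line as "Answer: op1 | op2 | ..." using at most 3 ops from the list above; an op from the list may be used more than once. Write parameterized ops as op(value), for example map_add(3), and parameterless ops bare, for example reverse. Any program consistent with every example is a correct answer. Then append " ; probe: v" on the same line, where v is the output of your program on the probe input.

unique | take(3) | sort_desc ; probe: [15, 4, -32]

Check, running the answer program on each example:
  [20, 39, 47, 22] -> [20, 39, 47, 22] -> [20, 39, 47] -> [47, 39, 20]
  [-7, 45, 26, 37] -> [-7, 45, 26, 37] -> [-7, 45, 26] -> [45, 26, -7]
  [30, 6, -2, -8, 9, -7, -21, 9, 13] -> [30, 6, -2, -8, 9, -7, -21, 13] -> [30, 6, -2] -> [30, 6, -2]
  [-36, -3, -26, -30] -> [-36, -3, -26, -30] -> [-36, -3, -26] -> [-3, -26, -36]
  [42, 3, 13, 29, 42, -5] -> [42, 3, 13, 29, -5] -> [42, 3, 13] -> [42, 13, 3]
  [-7, -44, 0, -17, 32, -15] -> [-7, -44, 0, -17, 32, -15] -> [-7, -44, 0] -> [0, -7, -44]
  probe: [-32, 15, 4, -2, 20, -50, -10] -> [-32, 15, 4, -2, 20, -50, -10] -> [-32, 15, 4] -> [15, 4, -32]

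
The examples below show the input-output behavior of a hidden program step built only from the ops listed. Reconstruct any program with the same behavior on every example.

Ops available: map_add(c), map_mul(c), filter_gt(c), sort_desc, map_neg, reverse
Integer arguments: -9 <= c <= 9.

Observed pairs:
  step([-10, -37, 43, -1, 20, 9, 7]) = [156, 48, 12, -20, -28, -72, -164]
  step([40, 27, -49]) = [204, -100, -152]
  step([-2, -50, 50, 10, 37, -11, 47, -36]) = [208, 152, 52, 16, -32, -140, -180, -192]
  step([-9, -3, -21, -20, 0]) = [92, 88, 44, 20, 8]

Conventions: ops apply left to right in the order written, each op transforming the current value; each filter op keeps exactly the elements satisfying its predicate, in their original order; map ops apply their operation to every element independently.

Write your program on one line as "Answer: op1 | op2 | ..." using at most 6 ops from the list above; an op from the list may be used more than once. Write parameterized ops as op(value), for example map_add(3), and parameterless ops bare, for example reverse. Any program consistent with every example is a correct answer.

map_mul(4) | map_add(1) | reverse | map_neg | map_add(9) | sort_desc

Check, running the answer program on each example:
  [-10, -37, 43, -1, 20, 9, 7] -> [-40, -148, 172, -4, 80, 36, 28] -> [-39, -147, 173, -3, 81, 37, 29] -> [29, 37, 81, -3, 173, -147, -39] -> [-29, -37, -81, 3, -173, 147, 39] -> [-20, -28, -72, 12, -164, 156, 48] -> [156, 48, 12, -20, -28, -72, -164]
  [40, 27, -49] -> [160, 108, -196] -> [161, 109, -195] -> [-195, 109, 161] -> [195, -109, -161] -> [204, -100, -152] -> [204, -100, -152]
  [-2, -50, 50, 10, 37, -11, 47, -36] -> [-8, -200, 200, 40, 148, -44, 188, -144] -> [-7, -199, 201, 41, 149, -43, 189, -143] -> [-143, 189, -43, 149, 41, 201, -199, -7] -> [143, -189, 43, -149, -41, -201, 199, 7] -> [152, -180, 52, -140, -32, -192, 208, 16] -> [208, 152, 52, 16, -32, -140, -180, -192]
  [-9, -3, -21, -20, 0] -> [-36, -12, -84, -80, 0] -> [-35, -11, -83, -79, 1] -> [1, -79, -83, -11, -35] -> [-1, 79, 83, 11, 35] -> [8, 88, 92, 20, 44] -> [92, 88, 44, 20, 8]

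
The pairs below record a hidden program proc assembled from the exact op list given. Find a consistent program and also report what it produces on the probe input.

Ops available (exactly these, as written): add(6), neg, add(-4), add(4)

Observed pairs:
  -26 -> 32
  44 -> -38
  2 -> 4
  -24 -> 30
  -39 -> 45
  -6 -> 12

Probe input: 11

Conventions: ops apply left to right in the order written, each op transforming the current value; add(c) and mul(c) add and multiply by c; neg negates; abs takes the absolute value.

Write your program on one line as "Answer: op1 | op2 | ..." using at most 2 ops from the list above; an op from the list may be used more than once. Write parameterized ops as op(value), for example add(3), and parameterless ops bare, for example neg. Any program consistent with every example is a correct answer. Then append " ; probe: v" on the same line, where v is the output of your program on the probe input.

neg | add(6) ; probe: -5

Check, running the answer program on each example:
  -26 -> 26 -> 32
  44 -> -44 -> -38
  2 -> -2 -> 4
  -24 -> 24 -> 30
  -39 -> 39 -> 45
  -6 -> 6 -> 12
  probe: 11 -> -11 -> -5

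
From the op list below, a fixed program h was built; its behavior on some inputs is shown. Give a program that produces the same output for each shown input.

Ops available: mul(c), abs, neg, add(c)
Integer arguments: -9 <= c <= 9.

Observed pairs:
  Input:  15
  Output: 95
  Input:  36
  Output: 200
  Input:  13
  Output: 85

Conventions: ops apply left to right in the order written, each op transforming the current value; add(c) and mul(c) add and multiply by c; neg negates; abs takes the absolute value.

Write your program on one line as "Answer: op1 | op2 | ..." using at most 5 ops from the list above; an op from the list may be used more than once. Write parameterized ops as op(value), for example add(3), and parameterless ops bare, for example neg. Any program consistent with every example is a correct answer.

add(4) | neg | mul(5) | neg

Check, running the answer program on each example:
  15 -> 19 -> -19 -> -95 -> 95
  36 -> 40 -> -40 -> -200 -> 200
  13 -> 17 -> -17 -> -85 -> 85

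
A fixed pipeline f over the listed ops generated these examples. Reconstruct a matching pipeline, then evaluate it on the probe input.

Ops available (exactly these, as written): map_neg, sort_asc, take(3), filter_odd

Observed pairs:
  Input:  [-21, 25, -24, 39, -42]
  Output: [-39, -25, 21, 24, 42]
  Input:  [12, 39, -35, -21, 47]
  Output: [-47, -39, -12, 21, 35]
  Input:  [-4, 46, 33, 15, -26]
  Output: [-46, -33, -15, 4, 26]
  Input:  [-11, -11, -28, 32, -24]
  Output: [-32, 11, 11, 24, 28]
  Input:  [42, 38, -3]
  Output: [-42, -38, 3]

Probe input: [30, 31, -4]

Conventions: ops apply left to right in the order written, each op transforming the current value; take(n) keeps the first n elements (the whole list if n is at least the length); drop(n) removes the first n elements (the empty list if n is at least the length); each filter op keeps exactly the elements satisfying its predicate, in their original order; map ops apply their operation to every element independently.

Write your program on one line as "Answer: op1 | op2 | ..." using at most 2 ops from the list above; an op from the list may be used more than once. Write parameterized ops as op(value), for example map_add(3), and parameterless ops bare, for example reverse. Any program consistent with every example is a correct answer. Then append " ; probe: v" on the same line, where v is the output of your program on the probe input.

map_neg | sort_asc ; probe: [-31, -30, 4]

Check, running the answer program on each example:
  [-21, 25, -24, 39, -42] -> [21, -25, 24, -39, 42] -> [-39, -25, 21, 24, 42]
  [12, 39, -35, -21, 47] -> [-12, -39, 35, 21, -47] -> [-47, -39, -12, 21, 35]
  [-4, 46, 33, 15, -26] -> [4, -46, -33, -15, 26] -> [-46, -33, -15, 4, 26]
  [-11, -11, -28, 32, -24] -> [11, 11, 28, -32, 24] -> [-32, 11, 11, 24, 28]
  [42, 38, -3] -> [-42, -38, 3] -> [-42, -38, 3]
  probe: [30, 31, -4] -> [-30, -31, 4] -> [-31, -30, 4]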